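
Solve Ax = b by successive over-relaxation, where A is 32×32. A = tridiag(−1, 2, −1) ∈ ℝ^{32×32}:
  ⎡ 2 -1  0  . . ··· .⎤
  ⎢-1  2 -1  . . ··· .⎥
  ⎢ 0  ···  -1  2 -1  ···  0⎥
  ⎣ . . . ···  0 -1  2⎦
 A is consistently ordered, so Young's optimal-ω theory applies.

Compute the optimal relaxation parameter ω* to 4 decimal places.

ρ_J = max_k |cos(kπ/33)| = cos(π/33) = 0.9955
root = sin(π/33) = 0.09506  (since 1−cos² = sin²).
ω* = 2/(1+0.09506) = 1.8264
and ρ(B_{ω*}) = 1.8264 − 1 = 0.8264.

ω* = 1.8264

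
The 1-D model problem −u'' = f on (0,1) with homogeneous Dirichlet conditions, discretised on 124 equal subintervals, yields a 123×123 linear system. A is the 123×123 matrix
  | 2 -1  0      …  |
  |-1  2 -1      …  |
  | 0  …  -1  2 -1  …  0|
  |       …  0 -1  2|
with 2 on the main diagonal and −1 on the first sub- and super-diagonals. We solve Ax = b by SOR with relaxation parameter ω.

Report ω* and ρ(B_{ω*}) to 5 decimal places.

ω* = 1.95059, ρ_SOR = 0.95059

With n=123, ρ(Jacobi) = cos(π/124) = 0.99968.
root = sin(π/124) = 0.025333  (since 1−cos² = sin²).
Then 2/(1+√(1−ρ_J²)) = 2/(1+0.025333); ω* = 2/1.025333 = 1.95059.
Hence ρ(B_{ω*}) = 1.95059 − 1 = 0.95059.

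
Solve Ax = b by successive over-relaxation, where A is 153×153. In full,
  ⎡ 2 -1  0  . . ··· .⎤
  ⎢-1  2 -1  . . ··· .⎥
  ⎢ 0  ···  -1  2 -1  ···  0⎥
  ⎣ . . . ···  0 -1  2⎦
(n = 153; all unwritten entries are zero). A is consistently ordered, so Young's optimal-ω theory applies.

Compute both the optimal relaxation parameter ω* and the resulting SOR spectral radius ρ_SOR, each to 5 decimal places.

n=153: λ(B_J) = 1 − λ(A)/2 = cos(kπ/154); k=1 gives ρ_J = 0.99979.
root = sin(π/154) = 0.020399  (since 1−cos² = sin²).
ω* = 2 / (1 + 0.020399) = 2 / 1.020399 ≈ 1.96002.
At ω = 1.96002 every |λ(B_ω)| = ω−1, so ρ_SOR = 0.96002.

ω* = 1.96002, ρ_SOR = 0.96002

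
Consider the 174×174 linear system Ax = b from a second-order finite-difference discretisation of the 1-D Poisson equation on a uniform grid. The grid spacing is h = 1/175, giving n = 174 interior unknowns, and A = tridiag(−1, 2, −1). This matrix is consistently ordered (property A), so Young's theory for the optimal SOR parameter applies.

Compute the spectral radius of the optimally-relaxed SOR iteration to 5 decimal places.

ρ_J = max_k |cos(kπ/175)| = cos(π/175) = 0.99984
root = sin(π/175) = 0.017951  (since 1−cos² = sin²).
So ω* = 2/1.017951 = 1.96473 (Young).
At ω = 1.96473 every |λ(B_ω)| = ω−1, so ρ_SOR = 0.96473.

ρ_SOR = 0.96473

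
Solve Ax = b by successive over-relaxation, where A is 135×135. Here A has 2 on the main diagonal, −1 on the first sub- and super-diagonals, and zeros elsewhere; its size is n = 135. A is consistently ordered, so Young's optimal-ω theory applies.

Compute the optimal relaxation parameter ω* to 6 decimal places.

n=135: λ(B_J) = 1 − λ(A)/2 = cos(kπ/136); k=1 gives ρ_J = 0.999733.
√(1 − cos²(π/136)) = sin(π/136) ≈ 0.0230979.
ω* = 2/(1+0.0230979) = 1.954847
and ρ(B_{ω*}) = 1.954847 − 1 = 0.954847.

ω* = 1.954847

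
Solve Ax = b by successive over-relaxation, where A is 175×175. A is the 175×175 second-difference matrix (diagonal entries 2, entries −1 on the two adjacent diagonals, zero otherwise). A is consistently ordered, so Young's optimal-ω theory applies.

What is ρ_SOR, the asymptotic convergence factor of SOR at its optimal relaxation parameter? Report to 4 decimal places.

n=175: λ(B_J) = 1 − λ(A)/2 = cos(kπ/176); k=1 gives ρ_J = 0.9998.
√(1 − cos²(π/176)) = sin(π/176) ≈ 0.01785.
ω* = 2/(1 + 0.01785) = 2/1.01785 = 1.9649.
ρ_SOR = ω* − 1 ≈ 0.9649.

ρ_SOR = 0.9649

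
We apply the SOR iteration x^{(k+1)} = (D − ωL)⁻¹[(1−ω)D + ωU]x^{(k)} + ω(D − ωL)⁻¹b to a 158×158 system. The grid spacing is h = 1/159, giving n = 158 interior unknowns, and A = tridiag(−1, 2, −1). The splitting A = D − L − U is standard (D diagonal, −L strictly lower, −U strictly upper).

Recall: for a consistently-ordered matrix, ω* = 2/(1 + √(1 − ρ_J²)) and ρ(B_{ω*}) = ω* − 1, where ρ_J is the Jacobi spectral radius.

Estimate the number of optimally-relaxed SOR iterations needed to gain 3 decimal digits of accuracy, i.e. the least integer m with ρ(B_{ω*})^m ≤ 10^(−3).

½·tridiag(1,0,1) at n=158: λ_k = cos(kπ/159); max |λ| at k=1 ⇒ ρ_J = cos(π/159) ≈ 0.9998048.
√(1−ρ_J²) = |sin(π/159)| = 0.0197572
ω* = 2 / (1 + 0.0197572) = 2 / 1.0197572 ≈ 1.9612512.
ρ_SOR = ω* − 1 ≈ 0.9612512.
For 3 digits: m = 3·ln10 / (−ln 0.9612512) = 6.90776/0.0395195 = 174.794; round up → m = 175.

m = 175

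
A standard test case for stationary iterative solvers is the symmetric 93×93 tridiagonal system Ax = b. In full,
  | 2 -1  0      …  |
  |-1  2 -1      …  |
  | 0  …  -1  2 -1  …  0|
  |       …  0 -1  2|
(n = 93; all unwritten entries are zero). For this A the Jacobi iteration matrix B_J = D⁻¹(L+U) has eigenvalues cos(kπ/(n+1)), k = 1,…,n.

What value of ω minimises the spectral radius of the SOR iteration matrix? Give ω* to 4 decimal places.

ω* = 1.9353

spectrum of D⁻¹(L+U) = {cos(kπ/94) : 1≤k≤93}; ρ_J = cos(π/94) = 0.9994.
√(1 − cos²(π/94)) = sin(π/94) ≈ 0.03341.
So ω* = 2/1.03341 = 1.9353 (Young).
At ω = 1.9353 every |λ(B_ω)| = ω−1, so ρ_SOR = 0.9353.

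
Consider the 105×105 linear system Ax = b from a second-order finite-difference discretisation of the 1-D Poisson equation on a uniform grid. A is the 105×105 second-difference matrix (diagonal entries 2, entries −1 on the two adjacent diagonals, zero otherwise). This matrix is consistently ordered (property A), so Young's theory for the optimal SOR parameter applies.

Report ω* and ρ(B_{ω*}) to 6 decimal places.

ω* = 1.942439, ρ_SOR = 0.942439

B_J for the 105×105 system has eigenvalues cos(kπ/106); ρ_J = cos(π/106) = 0.999561.
√(1−ρ_J²) simplifies to sin(π/106) = 0.0296333.
ω* = 2 / (1 + 0.0296333) = 2 / 1.0296333 ≈ 1.942439.
At ω = 1.942439 every |λ(B_ω)| = ω−1, so ρ_SOR = 0.942439.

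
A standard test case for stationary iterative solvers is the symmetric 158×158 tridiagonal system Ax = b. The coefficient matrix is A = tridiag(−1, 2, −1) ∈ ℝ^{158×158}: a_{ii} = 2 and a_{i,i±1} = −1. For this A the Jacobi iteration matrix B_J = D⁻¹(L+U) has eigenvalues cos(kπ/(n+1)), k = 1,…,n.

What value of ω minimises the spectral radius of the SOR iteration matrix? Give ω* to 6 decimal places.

With n=158, ρ(Jacobi) = cos(π/159) = 0.999805.
root = sin(π/159) = 0.0197572  (since 1−cos² = sin²).
ω* = 2 / (1 + 0.0197572) = 2 / 1.0197572 ≈ 1.961251.
Hence ρ(B_{ω*}) = 1.961251 − 1 = 0.961251.

ω* = 1.961251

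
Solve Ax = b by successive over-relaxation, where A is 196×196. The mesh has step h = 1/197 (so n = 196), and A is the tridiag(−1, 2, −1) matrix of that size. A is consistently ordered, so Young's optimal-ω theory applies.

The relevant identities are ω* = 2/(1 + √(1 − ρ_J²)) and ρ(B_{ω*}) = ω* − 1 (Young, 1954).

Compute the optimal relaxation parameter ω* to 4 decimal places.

ω* = 1.9686

With n=196, ρ(Jacobi) = cos(π/197) = 0.9999.
root = sin(π/197) = 0.01595  (since 1−cos² = sin²).
[ω*] 2 ÷ (1 + 0.01595) = 2 ÷ 1.01595 = 1.9686.
ρ(B_{ω*}) = ω*−1 = 0.9686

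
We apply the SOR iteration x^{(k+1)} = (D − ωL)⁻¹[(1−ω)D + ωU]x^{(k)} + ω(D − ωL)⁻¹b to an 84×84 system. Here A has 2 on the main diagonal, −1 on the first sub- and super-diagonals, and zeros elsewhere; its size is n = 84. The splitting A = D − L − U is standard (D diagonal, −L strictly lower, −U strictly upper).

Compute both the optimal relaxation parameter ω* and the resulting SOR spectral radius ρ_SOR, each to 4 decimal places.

spectrum of D⁻¹(L+U) = {cos(kπ/85) : 1≤k≤84}; ρ_J = cos(π/85) = 0.9993.
√(1−ρ_J²) = |sin(π/85)| = 0.03695
ω* = 2/(1 + 0.03695) = 2/1.03695 = 1.9287.
ρ_SOR = ω* − 1 = 1.9287 − 1 = 0.9287.

ω* = 1.9287, ρ_SOR = 0.9287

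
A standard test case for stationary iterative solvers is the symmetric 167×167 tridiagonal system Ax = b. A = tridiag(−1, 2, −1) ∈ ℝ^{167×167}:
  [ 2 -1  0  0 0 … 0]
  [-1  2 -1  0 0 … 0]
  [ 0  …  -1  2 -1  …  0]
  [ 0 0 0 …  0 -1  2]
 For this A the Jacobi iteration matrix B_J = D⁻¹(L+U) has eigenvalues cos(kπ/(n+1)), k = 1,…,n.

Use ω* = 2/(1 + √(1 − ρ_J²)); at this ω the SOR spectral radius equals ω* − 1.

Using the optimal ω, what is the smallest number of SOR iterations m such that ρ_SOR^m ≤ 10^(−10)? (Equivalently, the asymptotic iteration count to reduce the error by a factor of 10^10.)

m = 616

[ρ_J] n=167: ρ(B_J) = cos(π/(n+1)) = cos(π/168) = 0.9998252.
1 − cos²(π/168) = sin²(π/168) ⇒ √(1−ρ_J²) = sin(π/168) = 0.0186989.
So ω* = 2/1.0186989 = 1.9632887 (Young).
At ω = 1.9632887 every |λ(B_ω)| = ω−1, so ρ_SOR = 0.9632887.
(0.9632887)^m ≤ 10^{−10}  ⇒  m·ln(0.9632887) ≤ −10·ln10  ⇒  m ≥ 615.631  ⇒  m = 616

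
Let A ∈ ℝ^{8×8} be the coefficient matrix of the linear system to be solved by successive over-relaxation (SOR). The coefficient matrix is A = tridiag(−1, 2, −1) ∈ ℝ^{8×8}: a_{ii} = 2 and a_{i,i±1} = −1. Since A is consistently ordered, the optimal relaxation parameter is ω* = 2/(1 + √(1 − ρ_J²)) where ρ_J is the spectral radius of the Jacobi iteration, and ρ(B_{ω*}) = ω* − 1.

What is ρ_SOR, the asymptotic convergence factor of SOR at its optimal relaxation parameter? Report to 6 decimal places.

With n=8, ρ(Jacobi) = cos(π/9) = 0.939693.
1 − cos²(π/9) = sin²(π/9) ⇒ √(1−ρ_J²) = sin(π/9) = 0.3420201.
ω* = 2/(1 + 0.3420201) = 2/1.3420201 = 1.490291.
and ρ(B_{ω*}) = 1.490291 − 1 = 0.490291.

ρ_SOR = 0.490291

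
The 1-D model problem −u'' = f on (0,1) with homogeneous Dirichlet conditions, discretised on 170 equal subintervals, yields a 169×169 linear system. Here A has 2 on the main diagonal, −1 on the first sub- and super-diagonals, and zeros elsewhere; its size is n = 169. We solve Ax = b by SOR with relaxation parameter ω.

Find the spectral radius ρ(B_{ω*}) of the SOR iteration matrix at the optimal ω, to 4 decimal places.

ρ_SOR = 0.9637

[ρ_J] n=169: ρ(B_J) = cos(π/(n+1)) = cos(π/170) = 0.9998.
√(1−ρ_J²) simplifies to sin(π/170) = 0.01848.
ω* = 2/(1 + 0.01848) = 2/1.01848 = 1.9637.
[ρ_SOR] ω* − 1 = 0.9637.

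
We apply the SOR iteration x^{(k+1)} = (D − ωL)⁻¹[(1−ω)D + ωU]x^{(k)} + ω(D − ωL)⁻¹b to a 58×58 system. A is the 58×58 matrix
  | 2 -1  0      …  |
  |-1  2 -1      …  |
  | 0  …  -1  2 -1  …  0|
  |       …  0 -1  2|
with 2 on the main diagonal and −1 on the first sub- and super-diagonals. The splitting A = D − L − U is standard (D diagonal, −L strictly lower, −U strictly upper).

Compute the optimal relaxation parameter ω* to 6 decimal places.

ω* = 1.898935

With n=58, ρ(Jacobi) = cos(π/59) = 0.998583.
1 − cos²(π/59) = sin²(π/59) ⇒ √(1−ρ_J²) = sin(π/59) = 0.0532222.
ω* = 2/(1+0.0532222) = 1.898935
Hence ρ(B_{ω*}) = 1.898935 − 1 = 0.898935.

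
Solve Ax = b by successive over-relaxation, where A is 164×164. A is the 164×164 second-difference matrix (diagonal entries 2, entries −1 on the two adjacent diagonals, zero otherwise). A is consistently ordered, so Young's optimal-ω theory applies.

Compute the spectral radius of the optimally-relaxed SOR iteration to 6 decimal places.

With n=164, ρ(Jacobi) = cos(π/165) = 0.999819.
√(1−ρ_J²) simplifies to sin(π/165) = 0.0190388.
Young: ω* = 2/(1+√(1−ρ_J²)) = 2/(1+0.0190388) = 2/1.0190388 = 1.962634.
and ρ(B_{ω*}) = 1.962634 − 1 = 0.962634.

ρ_SOR = 0.962634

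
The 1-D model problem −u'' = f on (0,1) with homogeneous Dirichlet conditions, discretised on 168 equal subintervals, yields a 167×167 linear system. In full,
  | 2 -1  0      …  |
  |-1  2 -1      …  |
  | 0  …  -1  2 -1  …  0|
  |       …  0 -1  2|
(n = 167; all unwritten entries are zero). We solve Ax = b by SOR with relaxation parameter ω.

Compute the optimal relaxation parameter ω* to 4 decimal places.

ω* = 1.9633

n=167: λ(B_J) = 1 − λ(A)/2 = cos(kπ/168); k=1 gives ρ_J = 0.9998.
√(1−ρ_J²) = |sin(π/168)| = 0.01870
So ω* = 2/1.01870 = 1.9633 (Young).
[ρ_SOR] ω* − 1 = 0.9633.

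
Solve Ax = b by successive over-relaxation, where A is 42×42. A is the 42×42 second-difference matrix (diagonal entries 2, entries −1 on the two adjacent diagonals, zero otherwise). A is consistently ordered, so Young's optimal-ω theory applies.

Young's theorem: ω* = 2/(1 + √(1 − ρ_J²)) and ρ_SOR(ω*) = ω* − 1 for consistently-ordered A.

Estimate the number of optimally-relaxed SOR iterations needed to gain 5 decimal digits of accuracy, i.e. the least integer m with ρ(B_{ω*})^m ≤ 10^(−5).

ρ_J = max_k |cos(kπ/43)| = cos(π/43) = 0.9973323
√(1−ρ_J²) simplifies to sin(π/43) = 0.0729953.
So ω* = 2/1.0729953 = 1.8639411 (Young).
[ρ_SOR] ω* − 1 = 0.8639411.
5·ln10 = 11.5129; −ln(0.8639411) = 0.146251; m = ⌈11.5129/0.146251⌉ = ⌈78.720⌉ = 79.

m = 79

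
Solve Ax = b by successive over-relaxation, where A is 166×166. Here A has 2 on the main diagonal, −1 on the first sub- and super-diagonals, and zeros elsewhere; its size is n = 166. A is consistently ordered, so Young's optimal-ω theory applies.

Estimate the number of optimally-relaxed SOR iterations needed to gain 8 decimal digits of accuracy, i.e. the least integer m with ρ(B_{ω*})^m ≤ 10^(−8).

n=166: λ(B_J) = 1 − λ(A)/2 = cos(kπ/167); k=1 gives ρ_J = 0.9998231.
√(1−ρ_J²) = |sin(π/167)| = 0.0188108
ω* = 2/(1+0.0188108) = 1.9630730
ρ_SOR = ω* − 1 ≈ 0.9630730.
ρ_SOR^m ≤ 10^(−8) ⇔ m ≥ 8·ln10/(−ln 0.9630730) = 18.4207/0.0376261 = 489.572; m = ⌈489.572⌉ = 490.

m = 490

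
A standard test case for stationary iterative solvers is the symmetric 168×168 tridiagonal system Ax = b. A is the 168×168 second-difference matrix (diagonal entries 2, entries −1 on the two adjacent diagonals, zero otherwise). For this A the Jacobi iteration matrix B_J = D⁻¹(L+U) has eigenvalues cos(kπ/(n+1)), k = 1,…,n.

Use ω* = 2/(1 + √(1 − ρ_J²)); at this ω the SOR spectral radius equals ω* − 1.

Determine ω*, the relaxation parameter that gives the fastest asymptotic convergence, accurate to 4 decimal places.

ω* = 1.9635

[ρ_J] n=168: ρ(B_J) = cos(π/(n+1)) = cos(π/169) = 0.9998.
root = sin(π/169) = 0.01859  (since 1−cos² = sin²).
Young: ω* = 2/(1+√(1−ρ_J²)) = 2/(1+0.01859) = 2/1.01859 = 1.9635.
and ρ(B_{ω*}) = 1.9635 − 1 = 0.9635.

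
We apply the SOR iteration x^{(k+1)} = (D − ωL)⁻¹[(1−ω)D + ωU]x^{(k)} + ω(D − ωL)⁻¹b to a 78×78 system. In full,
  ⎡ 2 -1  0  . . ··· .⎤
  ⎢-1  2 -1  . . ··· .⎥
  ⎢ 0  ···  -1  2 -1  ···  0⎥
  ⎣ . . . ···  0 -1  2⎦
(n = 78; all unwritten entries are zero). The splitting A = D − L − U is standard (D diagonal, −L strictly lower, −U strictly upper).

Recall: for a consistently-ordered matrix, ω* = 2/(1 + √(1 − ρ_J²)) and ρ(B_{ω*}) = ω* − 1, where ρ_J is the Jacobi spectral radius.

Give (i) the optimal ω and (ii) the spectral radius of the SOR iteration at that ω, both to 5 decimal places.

ω* = 1.92353, ρ_SOR = 0.92353

[ρ_J] n=78: ρ(B_J) = cos(π/(n+1)) = cos(π/79) = 0.99921.
1 − cos²(π/79) = sin²(π/79) ⇒ √(1−ρ_J²) = sin(π/79) = 0.039757.
Young: ω* = 2/(1+√(1−ρ_J²)) = 2/(1+0.039757) = 2/1.039757 = 1.92353.
and ρ(B_{ω*}) = 1.92353 − 1 = 0.92353.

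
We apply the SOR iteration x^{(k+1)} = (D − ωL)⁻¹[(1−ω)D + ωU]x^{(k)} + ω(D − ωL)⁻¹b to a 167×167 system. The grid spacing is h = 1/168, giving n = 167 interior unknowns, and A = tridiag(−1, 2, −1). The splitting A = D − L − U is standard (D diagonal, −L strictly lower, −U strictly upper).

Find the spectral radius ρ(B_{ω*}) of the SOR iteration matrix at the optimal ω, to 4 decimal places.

B_J for the 167×167 system has eigenvalues cos(kπ/168); ρ_J = cos(π/168) = 0.9998.
root = sin(π/168) = 0.01870  (since 1−cos² = sin²).
[ω*] 2 ÷ (1 + 0.01870) = 2 ÷ 1.01870 = 1.9633.
ρ_SOR = ω* − 1 ≈ 0.9633.

ρ_SOR = 0.9633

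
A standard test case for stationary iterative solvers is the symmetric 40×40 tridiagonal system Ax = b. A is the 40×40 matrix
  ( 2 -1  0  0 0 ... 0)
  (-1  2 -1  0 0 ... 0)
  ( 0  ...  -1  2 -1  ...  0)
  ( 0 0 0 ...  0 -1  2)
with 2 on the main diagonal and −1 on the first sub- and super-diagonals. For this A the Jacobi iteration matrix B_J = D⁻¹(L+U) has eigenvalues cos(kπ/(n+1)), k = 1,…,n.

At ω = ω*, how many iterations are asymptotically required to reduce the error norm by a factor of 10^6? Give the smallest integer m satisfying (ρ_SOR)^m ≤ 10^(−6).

m = 91

spectrum of D⁻¹(L+U) = {cos(kπ/41) : 1≤k≤40}; ρ_J = cos(π/41) = 0.9970658.
√(1−ρ_J²) simplifies to sin(π/41) = 0.0765493.
[ω*] 2 ÷ (1 + 0.0765493) = 2 ÷ 1.0765493 = 1.8577877.
[ρ_SOR] ω* − 1 = 0.8577877.
m ≥ 6·ln10 / (−ln 0.8577877) = 90.063; smallest integer m = 91.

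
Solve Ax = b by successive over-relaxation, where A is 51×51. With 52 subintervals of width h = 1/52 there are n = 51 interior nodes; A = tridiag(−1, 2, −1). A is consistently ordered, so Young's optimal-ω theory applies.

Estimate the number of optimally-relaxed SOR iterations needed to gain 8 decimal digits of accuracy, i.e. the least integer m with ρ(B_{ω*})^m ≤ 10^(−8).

With n=51, ρ(Jacobi) = cos(π/52) = 0.9981756.
root = sin(π/52) = 0.0603785  (since 1−cos² = sin²).
So ω* = 2/1.0603785 = 1.8861190 (Young).
ρ(B_{ω*}) = ω*−1 = 0.8861190
(0.8861190)^m ≤ 10^{−8}  ⇒  m·ln(0.8861190) ≤ −8·ln10  ⇒  m ≥ 152.358  ⇒  m = 153

m = 153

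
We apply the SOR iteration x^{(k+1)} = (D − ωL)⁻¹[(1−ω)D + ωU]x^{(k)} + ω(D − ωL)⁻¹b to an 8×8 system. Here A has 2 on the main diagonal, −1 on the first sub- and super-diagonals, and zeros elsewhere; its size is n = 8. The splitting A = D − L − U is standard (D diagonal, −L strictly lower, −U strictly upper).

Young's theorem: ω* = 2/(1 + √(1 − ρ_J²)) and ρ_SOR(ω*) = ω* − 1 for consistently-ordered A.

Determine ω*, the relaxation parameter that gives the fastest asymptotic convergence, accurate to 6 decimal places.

n=8: λ(B_J) = 1 − λ(A)/2 = cos(kπ/9); k=1 gives ρ_J = 0.939693.
√(1−ρ_J²) simplifies to sin(π/9) = 0.3420201.
So ω* = 2/1.3420201 = 1.490291 (Young).
ρ_SOR = ω* − 1 = 1.490291 − 1 = 0.490291.

ω* = 1.490291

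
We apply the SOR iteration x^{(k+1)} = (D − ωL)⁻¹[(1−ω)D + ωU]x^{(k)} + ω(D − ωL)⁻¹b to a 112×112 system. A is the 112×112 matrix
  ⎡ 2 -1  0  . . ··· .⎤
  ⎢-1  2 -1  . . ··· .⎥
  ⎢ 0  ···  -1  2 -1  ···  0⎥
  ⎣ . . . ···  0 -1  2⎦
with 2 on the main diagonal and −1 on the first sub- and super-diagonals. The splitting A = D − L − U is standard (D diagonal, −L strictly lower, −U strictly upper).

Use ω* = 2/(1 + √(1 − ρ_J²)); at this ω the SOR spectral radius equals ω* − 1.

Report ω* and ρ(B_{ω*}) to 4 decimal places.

ω* = 1.9459, ρ_SOR = 0.9459

spectrum of D⁻¹(L+U) = {cos(kπ/113) : 1≤k≤112}; ρ_J = cos(π/113) = 0.9996.
√(1−ρ_J²) simplifies to sin(π/113) = 0.02780.
Then 2/(1+√(1−ρ_J²)) = 2/(1+0.02780); ω* = 2/1.02780 = 1.9459.
At ω = 1.9459 every |λ(B_ω)| = ω−1, so ρ_SOR = 0.9459.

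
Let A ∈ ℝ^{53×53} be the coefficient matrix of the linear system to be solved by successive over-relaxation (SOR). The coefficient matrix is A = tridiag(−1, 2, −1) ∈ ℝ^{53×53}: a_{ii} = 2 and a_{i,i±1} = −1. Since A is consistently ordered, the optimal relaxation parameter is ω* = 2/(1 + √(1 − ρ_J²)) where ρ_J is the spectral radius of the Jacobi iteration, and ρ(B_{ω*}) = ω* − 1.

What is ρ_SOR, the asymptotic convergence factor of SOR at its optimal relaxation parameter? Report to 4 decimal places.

ρ_SOR = 0.8901

½·tridiag(1,0,1) at n=53: λ_k = cos(kπ/54); max |λ| at k=1 ⇒ ρ_J = cos(π/54) ≈ 0.9983.
1 − cos²(π/54) = sin²(π/54) ⇒ √(1−ρ_J²) = sin(π/54) = 0.05814.
ω* = 2/(1+0.05814) = 1.8901
Hence ρ(B_{ω*}) = 1.8901 − 1 = 0.8901.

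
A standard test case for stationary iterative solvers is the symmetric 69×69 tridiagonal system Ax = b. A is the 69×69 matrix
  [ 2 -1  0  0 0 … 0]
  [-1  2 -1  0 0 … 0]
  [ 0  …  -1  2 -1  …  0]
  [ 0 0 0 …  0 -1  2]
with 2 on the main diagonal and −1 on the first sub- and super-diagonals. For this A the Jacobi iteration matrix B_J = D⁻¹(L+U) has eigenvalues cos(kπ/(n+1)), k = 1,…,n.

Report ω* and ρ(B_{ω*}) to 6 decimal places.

With n=69, ρ(Jacobi) = cos(π/70) = 0.998993.
√(1−ρ_J²) = |sin(π/70)| = 0.0448648
ω* = 2/(1+0.0448648) = 1.914123
At ω = 1.914123 every |λ(B_ω)| = ω−1, so ρ_SOR = 0.914123.

ω* = 1.914123, ρ_SOR = 0.914123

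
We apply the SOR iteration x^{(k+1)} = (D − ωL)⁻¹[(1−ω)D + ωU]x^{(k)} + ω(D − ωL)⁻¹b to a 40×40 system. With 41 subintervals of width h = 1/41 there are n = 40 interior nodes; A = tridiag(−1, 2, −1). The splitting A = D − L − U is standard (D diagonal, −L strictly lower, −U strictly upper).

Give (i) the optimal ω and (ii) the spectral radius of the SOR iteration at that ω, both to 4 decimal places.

ω* = 1.8578, ρ_SOR = 0.8578

B_J for the 40×40 system has eigenvalues cos(kπ/41); ρ_J = cos(π/41) = 0.9971.
√(1 − cos²(π/41)) = sin(π/41) ≈ 0.07655.
Then 2/(1+√(1−ρ_J²)) = 2/(1+0.07655); ω* = 2/1.07655 = 1.8578.
Hence ρ(B_{ω*}) = 1.8578 − 1 = 0.8578.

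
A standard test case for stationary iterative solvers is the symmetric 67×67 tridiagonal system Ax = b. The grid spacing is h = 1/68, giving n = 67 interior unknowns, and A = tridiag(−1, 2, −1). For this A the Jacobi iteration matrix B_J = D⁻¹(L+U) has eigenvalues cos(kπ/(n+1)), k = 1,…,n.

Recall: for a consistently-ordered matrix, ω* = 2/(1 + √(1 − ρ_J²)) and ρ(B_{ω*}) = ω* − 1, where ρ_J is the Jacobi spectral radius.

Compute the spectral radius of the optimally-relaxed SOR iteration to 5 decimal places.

ρ_SOR = 0.91171

n=67: λ(B_J) = 1 − λ(A)/2 = cos(kπ/68); k=1 gives ρ_J = 0.99893.
√(1−ρ_J²) = |sin(π/68)| = 0.046183
Then 2/(1+√(1−ρ_J²)) = 2/(1+0.046183); ω* = 2/1.046183 = 1.91171.
ρ(B_{ω*}) = ω*−1 = 0.91171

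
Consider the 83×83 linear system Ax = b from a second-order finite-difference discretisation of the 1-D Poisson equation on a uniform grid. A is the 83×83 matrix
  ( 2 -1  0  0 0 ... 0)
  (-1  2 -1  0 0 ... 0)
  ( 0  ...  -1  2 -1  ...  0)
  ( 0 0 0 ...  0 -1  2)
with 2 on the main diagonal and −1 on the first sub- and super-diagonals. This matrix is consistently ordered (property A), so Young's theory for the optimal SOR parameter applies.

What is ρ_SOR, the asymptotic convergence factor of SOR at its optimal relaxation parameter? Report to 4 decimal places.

ρ_SOR = 0.9279

½·tridiag(1,0,1) at n=83: λ_k = cos(kπ/84); max |λ| at k=1 ⇒ ρ_J = cos(π/84) ≈ 0.9993.
1 − cos²(π/84) = sin²(π/84) ⇒ √(1−ρ_J²) = sin(π/84) = 0.03739.
Then 2/(1+√(1−ρ_J²)) = 2/(1+0.03739); ω* = 2/1.03739 = 1.9279.
ρ_SOR = ω* − 1 = 1.9279 − 1 = 0.9279.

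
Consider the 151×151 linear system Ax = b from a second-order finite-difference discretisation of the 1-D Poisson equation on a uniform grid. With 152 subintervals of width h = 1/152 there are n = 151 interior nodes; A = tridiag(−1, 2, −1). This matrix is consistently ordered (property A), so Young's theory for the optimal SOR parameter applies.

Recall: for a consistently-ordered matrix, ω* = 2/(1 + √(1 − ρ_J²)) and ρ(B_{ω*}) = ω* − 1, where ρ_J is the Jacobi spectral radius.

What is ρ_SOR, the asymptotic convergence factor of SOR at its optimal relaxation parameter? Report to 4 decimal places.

B_J for the 151×151 system has eigenvalues cos(kπ/152); ρ_J = cos(π/152) = 0.9998.
√(1−ρ_J²) simplifies to sin(π/152) = 0.02067.
Then 2/(1+√(1−ρ_J²)) = 2/(1+0.02067); ω* = 2/1.02067 = 1.9595.
ρ_SOR = ω* − 1 = 1.9595 − 1 = 0.9595.

ρ_SOR = 0.9595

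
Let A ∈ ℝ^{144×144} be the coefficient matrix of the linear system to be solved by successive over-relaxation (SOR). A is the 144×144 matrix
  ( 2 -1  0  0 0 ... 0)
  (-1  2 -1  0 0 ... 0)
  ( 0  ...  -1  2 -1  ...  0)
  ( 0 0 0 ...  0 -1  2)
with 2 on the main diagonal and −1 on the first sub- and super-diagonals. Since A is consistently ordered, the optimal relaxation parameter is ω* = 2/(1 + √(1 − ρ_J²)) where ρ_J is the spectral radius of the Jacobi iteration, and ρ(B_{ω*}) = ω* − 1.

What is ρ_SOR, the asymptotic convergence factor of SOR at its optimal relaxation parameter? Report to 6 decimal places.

[ρ_J] n=144: ρ(B_J) = cos(π/(n+1)) = cos(π/145) = 0.999765.
√(1−ρ_J²) = |sin(π/145)| = 0.0216645
ω* = 2/(1+0.0216645) = 1.957590
ρ_SOR = ω* − 1 = 1.957590 − 1 = 0.957590.

ρ_SOR = 0.957590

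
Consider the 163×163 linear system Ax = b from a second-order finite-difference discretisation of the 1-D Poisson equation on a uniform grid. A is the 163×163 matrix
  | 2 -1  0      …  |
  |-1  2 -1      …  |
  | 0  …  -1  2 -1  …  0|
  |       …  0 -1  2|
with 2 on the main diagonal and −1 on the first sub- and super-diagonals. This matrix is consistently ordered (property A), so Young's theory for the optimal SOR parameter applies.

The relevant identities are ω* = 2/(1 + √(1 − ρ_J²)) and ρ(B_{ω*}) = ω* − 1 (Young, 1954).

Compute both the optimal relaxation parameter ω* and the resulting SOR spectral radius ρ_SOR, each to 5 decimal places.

ω* = 1.96241, ρ_SOR = 0.96241

½·tridiag(1,0,1) at n=163: λ_k = cos(kπ/164); max |λ| at k=1 ⇒ ρ_J = cos(π/164) ≈ 0.99982.
√(1 − cos²(π/164)) = sin(π/164) ≈ 0.019155.
Then 2/(1+√(1−ρ_J²)) = 2/(1+0.019155); ω* = 2/1.019155 = 1.96241.
At ω = 1.96241 every |λ(B_ω)| = ω−1, so ρ_SOR = 0.96241.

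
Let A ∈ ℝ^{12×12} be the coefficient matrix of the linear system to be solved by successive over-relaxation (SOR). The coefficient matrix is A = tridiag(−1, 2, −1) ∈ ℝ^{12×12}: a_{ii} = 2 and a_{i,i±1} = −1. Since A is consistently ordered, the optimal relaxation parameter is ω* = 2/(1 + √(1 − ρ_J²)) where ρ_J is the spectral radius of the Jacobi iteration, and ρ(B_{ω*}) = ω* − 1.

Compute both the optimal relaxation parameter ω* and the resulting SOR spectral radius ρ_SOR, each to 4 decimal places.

ω* = 1.6138, ρ_SOR = 0.6138

With n=12, ρ(Jacobi) = cos(π/13) = 0.9709.
root = sin(π/13) = 0.23932  (since 1−cos² = sin²).
ω* = 2 / (1 + 0.23932) = 2 / 1.23932 ≈ 1.6138.
At ω = 1.6138 every |λ(B_ω)| = ω−1, so ρ_SOR = 0.6138.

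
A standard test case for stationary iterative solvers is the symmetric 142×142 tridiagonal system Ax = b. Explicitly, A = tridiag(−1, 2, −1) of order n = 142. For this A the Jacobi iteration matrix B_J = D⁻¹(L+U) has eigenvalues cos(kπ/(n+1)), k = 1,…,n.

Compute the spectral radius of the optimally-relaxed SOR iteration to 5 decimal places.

B_J for the 142×142 system has eigenvalues cos(kπ/143); ρ_J = cos(π/143) = 0.99976.
√(1−ρ_J²) simplifies to sin(π/143) = 0.021967.
ω* = 2 / (1 + 0.021967) = 2 / 1.021967 ≈ 1.95701.
At ω = 1.95701 every |λ(B_ω)| = ω−1, so ρ_SOR = 0.95701.

ρ_SOR = 0.95701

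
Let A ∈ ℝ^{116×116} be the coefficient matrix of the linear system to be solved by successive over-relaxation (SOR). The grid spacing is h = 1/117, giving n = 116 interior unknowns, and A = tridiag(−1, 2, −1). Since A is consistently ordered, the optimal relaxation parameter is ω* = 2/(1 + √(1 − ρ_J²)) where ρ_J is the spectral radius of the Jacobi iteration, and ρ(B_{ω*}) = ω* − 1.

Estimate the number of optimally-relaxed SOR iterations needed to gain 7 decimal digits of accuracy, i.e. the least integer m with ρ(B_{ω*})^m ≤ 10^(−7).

m = 301

n=116: λ(B_J) = 1 − λ(A)/2 = cos(kπ/117); k=1 gives ρ_J = 0.9996395.
√(1−ρ_J²) simplifies to sin(π/117) = 0.0268480.
So ω* = 2/1.0268480 = 1.9477079 (Young).
ρ_SOR = ω* − 1 = 1.9477079 − 1 = 0.9477079.
7·ln10 = 16.1181; −ln(0.9477079) = 0.0537089; m = ⌈16.1181/0.0537089⌉ = ⌈300.101⌉ = 301.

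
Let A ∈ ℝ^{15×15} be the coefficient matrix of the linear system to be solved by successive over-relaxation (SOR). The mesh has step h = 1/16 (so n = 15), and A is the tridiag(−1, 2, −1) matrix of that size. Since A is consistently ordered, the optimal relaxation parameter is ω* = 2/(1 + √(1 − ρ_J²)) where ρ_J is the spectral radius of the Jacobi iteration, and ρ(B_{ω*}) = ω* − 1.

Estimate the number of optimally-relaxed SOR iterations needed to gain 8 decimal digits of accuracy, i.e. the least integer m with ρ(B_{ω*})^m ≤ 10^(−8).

n=15: λ(B_J) = 1 − λ(A)/2 = cos(kπ/16); k=1 gives ρ_J = 0.9807853.
root = sin(π/16) = 0.1950903  (since 1−cos² = sin²).
Then 2/(1+√(1−ρ_J²)) = 2/(1+0.1950903); ω* = 2/1.1950903 = 1.6735137.
Hence ρ(B_{ω*}) = 1.6735137 − 1 = 0.6735137.
8·ln10 = 18.4207; −ln(0.6735137) = 0.395247; m = ⌈18.4207/0.395247⌉ = ⌈46.606⌉ = 47.

m = 47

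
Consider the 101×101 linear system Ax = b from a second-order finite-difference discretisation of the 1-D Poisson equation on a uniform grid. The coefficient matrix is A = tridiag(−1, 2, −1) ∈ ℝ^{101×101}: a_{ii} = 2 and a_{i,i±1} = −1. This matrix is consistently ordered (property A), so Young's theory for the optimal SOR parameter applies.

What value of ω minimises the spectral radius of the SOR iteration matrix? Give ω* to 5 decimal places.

ω* = 1.94025

ρ_J = max_k |cos(kπ/102)| = cos(π/102) = 0.99953
root = sin(π/102) = 0.030795  (since 1−cos² = sin²).
Then 2/(1+√(1−ρ_J²)) = 2/(1+0.030795); ω* = 2/1.030795 = 1.94025.
[ρ_SOR] ω* − 1 = 0.94025.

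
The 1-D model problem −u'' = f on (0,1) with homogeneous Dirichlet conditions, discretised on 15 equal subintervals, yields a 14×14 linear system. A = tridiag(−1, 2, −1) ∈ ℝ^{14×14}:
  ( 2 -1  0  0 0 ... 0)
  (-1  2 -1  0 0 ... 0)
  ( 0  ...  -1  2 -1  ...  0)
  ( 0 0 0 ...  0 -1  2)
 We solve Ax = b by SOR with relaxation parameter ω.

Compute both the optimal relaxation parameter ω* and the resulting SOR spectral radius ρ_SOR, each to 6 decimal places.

With n=14, ρ(Jacobi) = cos(π/15) = 0.978148.
√(1−ρ_J²) simplifies to sin(π/15) = 0.2079117.
ω* = 2/(1 + 0.2079117) = 2/1.2079117 = 1.655750.
and ρ(B_{ω*}) = 1.655750 − 1 = 0.655750.

ω* = 1.655750, ρ_SOR = 0.655750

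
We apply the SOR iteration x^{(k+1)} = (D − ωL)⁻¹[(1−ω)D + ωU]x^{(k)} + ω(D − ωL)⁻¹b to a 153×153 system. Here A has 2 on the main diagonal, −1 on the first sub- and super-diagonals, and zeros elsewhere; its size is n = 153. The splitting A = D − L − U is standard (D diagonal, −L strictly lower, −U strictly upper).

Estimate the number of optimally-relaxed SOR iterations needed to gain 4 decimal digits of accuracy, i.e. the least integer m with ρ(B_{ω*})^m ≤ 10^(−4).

m = 226

½·tridiag(1,0,1) at n=153: λ_k = cos(kπ/154); max |λ| at k=1 ⇒ ρ_J = cos(π/154) ≈ 0.9997919.
√(1−ρ_J²) = |sin(π/154)| = 0.0203985
ω* = 2 / (1 + 0.0203985) = 2 / 1.0203985 ≈ 1.9600186.
ρ(B_{ω*}) = ω*−1 = 0.9600186
4·ln10 = 9.21034; −ln(0.9600186) = 0.0408026; m = ⌈9.21034/0.0408026⌉ = ⌈225.729⌉ = 226.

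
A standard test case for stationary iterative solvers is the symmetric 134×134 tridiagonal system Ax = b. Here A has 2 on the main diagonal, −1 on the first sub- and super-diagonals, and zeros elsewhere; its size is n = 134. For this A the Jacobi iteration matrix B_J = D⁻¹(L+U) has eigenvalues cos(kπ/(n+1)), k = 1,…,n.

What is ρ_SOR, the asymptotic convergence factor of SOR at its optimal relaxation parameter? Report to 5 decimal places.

½·tridiag(1,0,1) at n=134: λ_k = cos(kπ/135); max |λ| at k=1 ⇒ ρ_J = cos(π/135) ≈ 0.99973.
1 − cos²(π/135) = sin²(π/135) ⇒ √(1−ρ_J²) = sin(π/135) = 0.023269.
So ω* = 2/1.023269 = 1.95452 (Young).
ρ(B_{ω*}) = ω*−1 = 0.95452

ρ_SOR = 0.95452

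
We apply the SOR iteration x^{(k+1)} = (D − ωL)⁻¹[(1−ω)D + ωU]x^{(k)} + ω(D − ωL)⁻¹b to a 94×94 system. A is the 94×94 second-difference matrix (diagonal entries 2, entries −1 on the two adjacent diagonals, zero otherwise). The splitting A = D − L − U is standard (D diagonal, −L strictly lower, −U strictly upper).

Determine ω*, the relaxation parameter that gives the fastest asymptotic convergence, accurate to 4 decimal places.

With n=94, ρ(Jacobi) = cos(π/95) = 0.9995.
√(1−ρ_J²) = |sin(π/95)| = 0.03306
ω* = 2/(1+0.03306) = 1.9360
Hence ρ(B_{ω*}) = 1.9360 − 1 = 0.9360.

ω* = 1.9360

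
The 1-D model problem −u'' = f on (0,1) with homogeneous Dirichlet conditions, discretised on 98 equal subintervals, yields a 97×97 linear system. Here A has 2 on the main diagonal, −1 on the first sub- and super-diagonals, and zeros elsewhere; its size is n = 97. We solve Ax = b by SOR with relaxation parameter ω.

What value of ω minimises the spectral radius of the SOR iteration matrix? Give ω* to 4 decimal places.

B_J for the 97×97 system has eigenvalues cos(kπ/98); ρ_J = cos(π/98) = 0.9995.
1 − cos²(π/98) = sin²(π/98) ⇒ √(1−ρ_J²) = sin(π/98) = 0.03205.
ω* = 2 / (1 + 0.03205) = 2 / 1.03205 ≈ 1.9379.
At ω = 1.9379 every |λ(B_ω)| = ω−1, so ρ_SOR = 0.9379.

ω* = 1.9379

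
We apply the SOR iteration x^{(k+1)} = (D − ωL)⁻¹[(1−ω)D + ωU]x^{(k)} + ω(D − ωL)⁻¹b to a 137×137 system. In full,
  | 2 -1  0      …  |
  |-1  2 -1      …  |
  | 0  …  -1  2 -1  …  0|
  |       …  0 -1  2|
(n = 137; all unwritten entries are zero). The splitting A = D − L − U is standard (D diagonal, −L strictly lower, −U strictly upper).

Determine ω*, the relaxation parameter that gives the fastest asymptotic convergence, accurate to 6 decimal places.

ρ_J = max_k |cos(kπ/138)| = cos(π/138) = 0.999741
√(1−ρ_J²) simplifies to sin(π/138) = 0.0227632.
Then 2/(1+√(1−ρ_J²)) = 2/(1+0.0227632); ω* = 2/1.0227632 = 1.955487.
ρ_SOR = ω* − 1 ≈ 0.955487.

ω* = 1.955487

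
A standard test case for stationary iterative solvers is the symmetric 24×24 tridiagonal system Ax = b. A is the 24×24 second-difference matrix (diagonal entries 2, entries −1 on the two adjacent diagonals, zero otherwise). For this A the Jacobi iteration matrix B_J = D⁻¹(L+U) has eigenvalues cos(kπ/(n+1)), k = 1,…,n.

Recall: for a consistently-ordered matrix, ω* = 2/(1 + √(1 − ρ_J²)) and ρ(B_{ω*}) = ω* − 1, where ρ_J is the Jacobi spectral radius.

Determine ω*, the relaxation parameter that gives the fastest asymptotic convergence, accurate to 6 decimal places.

ω* = 1.777251

½·tridiag(1,0,1) at n=24: λ_k = cos(kπ/25); max |λ| at k=1 ⇒ ρ_J = cos(π/25) ≈ 0.992115.
1 − cos²(π/25) = sin²(π/25) ⇒ √(1−ρ_J²) = sin(π/25) = 0.1253332.
ω* = 2/(1 + 0.1253332) = 2/1.1253332 = 1.777251.
ρ_SOR = ω* − 1 = 1.777251 − 1 = 0.777251.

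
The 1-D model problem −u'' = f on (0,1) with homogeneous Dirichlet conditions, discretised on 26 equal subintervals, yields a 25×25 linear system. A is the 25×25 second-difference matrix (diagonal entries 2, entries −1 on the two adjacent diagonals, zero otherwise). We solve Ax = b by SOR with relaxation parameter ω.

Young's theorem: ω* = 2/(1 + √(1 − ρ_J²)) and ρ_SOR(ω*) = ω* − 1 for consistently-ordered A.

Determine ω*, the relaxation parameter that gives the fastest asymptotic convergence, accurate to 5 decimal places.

ω* = 1.78486

½·tridiag(1,0,1) at n=25: λ_k = cos(kπ/26); max |λ| at k=1 ⇒ ρ_J = cos(π/26) ≈ 0.99271.
√(1 − cos²(π/26)) = sin(π/26) ≈ 0.120537.
ω* = 2/(1+0.120537) = 1.78486
ρ_SOR = ω* − 1 = 1.78486 − 1 = 0.78486.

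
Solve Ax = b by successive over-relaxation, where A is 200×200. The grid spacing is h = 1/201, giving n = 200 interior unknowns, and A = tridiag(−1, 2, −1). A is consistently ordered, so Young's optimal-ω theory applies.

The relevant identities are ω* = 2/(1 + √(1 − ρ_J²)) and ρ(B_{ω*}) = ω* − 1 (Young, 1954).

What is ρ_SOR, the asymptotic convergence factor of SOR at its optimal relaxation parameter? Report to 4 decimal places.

n=200: λ(B_J) = 1 − λ(A)/2 = cos(kπ/201); k=1 gives ρ_J = 0.9999.
1 − cos²(π/201) = sin²(π/201) ⇒ √(1−ρ_J²) = sin(π/201) = 0.01563.
[ω*] 2 ÷ (1 + 0.01563) = 2 ÷ 1.01563 = 1.9692.
and ρ(B_{ω*}) = 1.9692 − 1 = 0.9692.

ρ_SOR = 0.9692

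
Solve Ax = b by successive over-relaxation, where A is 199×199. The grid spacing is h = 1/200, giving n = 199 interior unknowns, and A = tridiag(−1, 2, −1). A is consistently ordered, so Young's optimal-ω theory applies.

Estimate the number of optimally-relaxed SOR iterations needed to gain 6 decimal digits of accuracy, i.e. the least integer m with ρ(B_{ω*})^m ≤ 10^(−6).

m = 440

½·tridiag(1,0,1) at n=199: λ_k = cos(kπ/200); max |λ| at k=1 ⇒ ρ_J = cos(π/200) ≈ 0.9998766.
1 − cos²(π/200) = sin²(π/200) ⇒ √(1−ρ_J²) = sin(π/200) = 0.0157073.
Then 2/(1+√(1−ρ_J²)) = 2/(1+0.0157073); ω* = 2/1.0157073 = 1.9690712.
ρ_SOR = ω* − 1 ≈ 0.9690712.
For 6 digits: m = 6·ln10 / (−ln 0.9690712) = 13.8155/0.0314172 = 439.743; round up → m = 440.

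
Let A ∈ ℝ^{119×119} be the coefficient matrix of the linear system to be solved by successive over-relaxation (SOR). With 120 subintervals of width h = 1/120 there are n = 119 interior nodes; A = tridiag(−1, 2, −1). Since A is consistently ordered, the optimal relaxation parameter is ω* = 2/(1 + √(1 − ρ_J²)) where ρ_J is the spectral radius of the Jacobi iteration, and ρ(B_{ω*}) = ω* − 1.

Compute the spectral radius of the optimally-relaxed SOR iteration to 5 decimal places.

B_J for the 119×119 system has eigenvalues cos(kπ/120); ρ_J = cos(π/120) = 0.99966.
√(1 − cos²(π/120)) = sin(π/120) ≈ 0.026177.
ω* = 2/(1+0.026177) = 1.94898
[ρ_SOR] ω* − 1 = 0.94898.

ρ_SOR = 0.94898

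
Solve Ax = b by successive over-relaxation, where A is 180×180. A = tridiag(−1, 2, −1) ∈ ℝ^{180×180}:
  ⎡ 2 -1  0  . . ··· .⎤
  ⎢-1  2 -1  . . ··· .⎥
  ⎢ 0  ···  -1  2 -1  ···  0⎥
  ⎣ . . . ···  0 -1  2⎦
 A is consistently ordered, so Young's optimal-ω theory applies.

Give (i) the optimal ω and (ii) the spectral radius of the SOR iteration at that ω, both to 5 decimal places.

With n=180, ρ(Jacobi) = cos(π/181) = 0.99985.
√(1−ρ_J²) = |sin(π/181)| = 0.017356
Young: ω* = 2/(1+√(1−ρ_J²)) = 2/(1+0.017356) = 2/1.017356 = 1.96588.
and ρ(B_{ω*}) = 1.96588 − 1 = 0.96588.

ω* = 1.96588, ρ_SOR = 0.96588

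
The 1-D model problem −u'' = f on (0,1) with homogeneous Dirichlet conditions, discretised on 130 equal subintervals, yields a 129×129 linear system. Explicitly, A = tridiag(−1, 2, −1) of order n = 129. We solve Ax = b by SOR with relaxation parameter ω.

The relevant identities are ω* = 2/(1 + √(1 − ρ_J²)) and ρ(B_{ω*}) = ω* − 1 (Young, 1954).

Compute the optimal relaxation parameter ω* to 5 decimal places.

ρ_J = max_k |cos(kπ/130)| = cos(π/130) = 0.99971
√(1−ρ_J²) simplifies to sin(π/130) = 0.024164.
Young: ω* = 2/(1+√(1−ρ_J²)) = 2/(1+0.024164) = 2/1.024164 = 1.95281.
At ω = 1.95281 every |λ(B_ω)| = ω−1, so ρ_SOR = 0.95281.

ω* = 1.95281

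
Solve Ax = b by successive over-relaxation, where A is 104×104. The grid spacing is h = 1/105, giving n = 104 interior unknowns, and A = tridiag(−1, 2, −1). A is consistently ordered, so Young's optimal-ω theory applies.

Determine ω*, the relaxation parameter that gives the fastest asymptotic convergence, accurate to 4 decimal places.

ω* = 1.9419

n=104: λ(B_J) = 1 − λ(A)/2 = cos(kπ/105); k=1 gives ρ_J = 0.9996.
1 − cos²(π/105) = sin²(π/105) ⇒ √(1−ρ_J²) = sin(π/105) = 0.02992.
ω* = 2/(1+0.02992) = 1.9419
and ρ(B_{ω*}) = 1.9419 − 1 = 0.9419.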